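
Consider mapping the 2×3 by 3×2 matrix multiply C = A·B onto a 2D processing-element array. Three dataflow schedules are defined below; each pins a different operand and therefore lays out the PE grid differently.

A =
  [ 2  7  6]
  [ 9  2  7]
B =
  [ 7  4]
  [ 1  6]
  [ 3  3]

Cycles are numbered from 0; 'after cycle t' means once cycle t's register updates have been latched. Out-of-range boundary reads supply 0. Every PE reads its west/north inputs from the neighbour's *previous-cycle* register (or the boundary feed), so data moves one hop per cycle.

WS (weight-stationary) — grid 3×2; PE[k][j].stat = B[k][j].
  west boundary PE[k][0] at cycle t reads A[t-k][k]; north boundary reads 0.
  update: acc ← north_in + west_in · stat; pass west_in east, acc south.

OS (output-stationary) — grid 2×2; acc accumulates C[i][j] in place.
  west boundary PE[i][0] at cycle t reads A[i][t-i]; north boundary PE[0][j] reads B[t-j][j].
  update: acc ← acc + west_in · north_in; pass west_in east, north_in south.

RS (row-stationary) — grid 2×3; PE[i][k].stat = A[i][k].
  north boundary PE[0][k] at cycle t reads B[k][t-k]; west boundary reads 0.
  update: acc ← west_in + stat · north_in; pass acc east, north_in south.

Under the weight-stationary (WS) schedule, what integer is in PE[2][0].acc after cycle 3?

PE[2][0].acc = 86

WS on a 3×2 grid — tracing PE[2][0] and its feeders:
  step 0 · PE1,0: acc=0; fwd→0 fwd↓0
  step 0 · PE2,0: acc=0; fwd→0 fwd↓0
  step 1 · PE1,0: acc=21; fwd→7 fwd↓21
  step 1 · PE2,0: acc=0; fwd→0 fwd↓0
  step 2 · PE1,0: acc=65; fwd→2 fwd↓65
  step 2 · PE2,0: acc=39; fwd→6 fwd↓39
  step 3 · PE1,0: acc=0; fwd→0 fwd↓0
  step 3 · PE2,0: acc=86; fwd→7 fwd↓86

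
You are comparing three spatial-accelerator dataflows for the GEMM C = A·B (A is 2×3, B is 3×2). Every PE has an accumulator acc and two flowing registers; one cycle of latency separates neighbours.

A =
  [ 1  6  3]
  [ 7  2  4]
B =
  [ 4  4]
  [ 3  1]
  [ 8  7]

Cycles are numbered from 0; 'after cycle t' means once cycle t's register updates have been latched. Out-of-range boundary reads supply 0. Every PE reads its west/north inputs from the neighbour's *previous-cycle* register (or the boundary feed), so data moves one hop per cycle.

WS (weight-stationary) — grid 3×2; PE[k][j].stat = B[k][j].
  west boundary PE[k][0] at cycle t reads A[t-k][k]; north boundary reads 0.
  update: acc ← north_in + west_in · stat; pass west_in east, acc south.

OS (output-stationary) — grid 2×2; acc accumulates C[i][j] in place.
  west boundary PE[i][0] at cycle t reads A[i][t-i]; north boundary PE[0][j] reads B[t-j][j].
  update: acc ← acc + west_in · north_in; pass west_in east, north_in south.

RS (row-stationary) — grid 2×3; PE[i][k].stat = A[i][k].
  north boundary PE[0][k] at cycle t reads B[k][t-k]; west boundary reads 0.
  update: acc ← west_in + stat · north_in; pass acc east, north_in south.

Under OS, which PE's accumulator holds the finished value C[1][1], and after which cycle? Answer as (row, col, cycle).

(row, col, cycle) = (1, 1, 4)

Under OS, C[1][1] lands at PE[1][1]:
  t=0 PE[1][1]: acc=0 h=0 v=0
  t=1 PE[1][1]: acc=0 h=0 v=0
  t=2 PE[1][1]: acc=28 h=7 v=4
  t=3 PE[1][1]: acc=30 h=2 v=1
  t=4 PE[1][1]: acc=58 h=4 v=7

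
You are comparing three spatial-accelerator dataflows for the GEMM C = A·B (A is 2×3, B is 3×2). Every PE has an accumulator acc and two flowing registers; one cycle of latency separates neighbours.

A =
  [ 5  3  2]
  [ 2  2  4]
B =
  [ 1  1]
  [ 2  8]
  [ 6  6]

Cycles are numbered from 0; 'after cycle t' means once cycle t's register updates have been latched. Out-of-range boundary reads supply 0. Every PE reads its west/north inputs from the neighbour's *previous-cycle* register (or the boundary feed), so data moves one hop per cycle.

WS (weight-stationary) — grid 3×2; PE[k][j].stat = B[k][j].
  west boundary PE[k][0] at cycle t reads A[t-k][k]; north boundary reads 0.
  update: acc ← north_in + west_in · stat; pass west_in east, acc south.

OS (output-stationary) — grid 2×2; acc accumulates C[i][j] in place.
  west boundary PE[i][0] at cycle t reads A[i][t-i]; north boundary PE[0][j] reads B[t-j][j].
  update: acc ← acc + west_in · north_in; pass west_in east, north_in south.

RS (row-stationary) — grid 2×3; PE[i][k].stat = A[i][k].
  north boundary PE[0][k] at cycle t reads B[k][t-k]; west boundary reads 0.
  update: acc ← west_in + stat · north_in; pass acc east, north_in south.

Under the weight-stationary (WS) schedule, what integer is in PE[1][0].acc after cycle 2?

WS on a 3×2 grid — tracing PE[1][0] and its feeders:
  c0 r0c0: 5 / 5 / 5
  c0 r1c0: 0 / 0 / 0
  c1 r0c0: 2 / 2 / 2
  c1 r1c0: 11 / 3 / 11
  c2 r0c0: 0 / 0 / 0
  c2 r1c0: 6 / 2 / 6

PE[1][0].acc = 6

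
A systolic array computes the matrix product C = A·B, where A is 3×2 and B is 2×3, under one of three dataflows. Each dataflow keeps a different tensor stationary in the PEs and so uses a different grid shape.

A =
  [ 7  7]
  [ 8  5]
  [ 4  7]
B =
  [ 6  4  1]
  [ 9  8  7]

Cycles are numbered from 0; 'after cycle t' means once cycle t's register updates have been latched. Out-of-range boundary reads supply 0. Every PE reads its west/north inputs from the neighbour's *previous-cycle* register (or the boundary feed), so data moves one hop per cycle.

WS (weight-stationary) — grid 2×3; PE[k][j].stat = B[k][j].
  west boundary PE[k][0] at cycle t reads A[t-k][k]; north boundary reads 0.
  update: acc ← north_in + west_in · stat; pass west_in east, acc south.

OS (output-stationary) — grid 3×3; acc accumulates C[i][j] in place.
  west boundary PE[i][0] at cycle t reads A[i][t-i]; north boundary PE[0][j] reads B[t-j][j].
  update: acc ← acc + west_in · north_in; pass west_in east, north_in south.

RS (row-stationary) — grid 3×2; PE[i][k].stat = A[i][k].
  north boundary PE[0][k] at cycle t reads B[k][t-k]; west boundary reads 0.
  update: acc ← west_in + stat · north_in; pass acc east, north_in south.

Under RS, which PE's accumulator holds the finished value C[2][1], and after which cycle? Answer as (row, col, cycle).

RS: C[2][1] accumulates in PE[2][1]:
  c0 r2c1: 0 / 0 / 0
  c1 r2c1: 0 / 0 / 0
  c2 r2c1: 0 / 0 / 0
  c3 r2c1: 87 / 87 / 9
  c4 r2c1: 72 / 72 / 8

(row, col, cycle) = (2, 1, 4)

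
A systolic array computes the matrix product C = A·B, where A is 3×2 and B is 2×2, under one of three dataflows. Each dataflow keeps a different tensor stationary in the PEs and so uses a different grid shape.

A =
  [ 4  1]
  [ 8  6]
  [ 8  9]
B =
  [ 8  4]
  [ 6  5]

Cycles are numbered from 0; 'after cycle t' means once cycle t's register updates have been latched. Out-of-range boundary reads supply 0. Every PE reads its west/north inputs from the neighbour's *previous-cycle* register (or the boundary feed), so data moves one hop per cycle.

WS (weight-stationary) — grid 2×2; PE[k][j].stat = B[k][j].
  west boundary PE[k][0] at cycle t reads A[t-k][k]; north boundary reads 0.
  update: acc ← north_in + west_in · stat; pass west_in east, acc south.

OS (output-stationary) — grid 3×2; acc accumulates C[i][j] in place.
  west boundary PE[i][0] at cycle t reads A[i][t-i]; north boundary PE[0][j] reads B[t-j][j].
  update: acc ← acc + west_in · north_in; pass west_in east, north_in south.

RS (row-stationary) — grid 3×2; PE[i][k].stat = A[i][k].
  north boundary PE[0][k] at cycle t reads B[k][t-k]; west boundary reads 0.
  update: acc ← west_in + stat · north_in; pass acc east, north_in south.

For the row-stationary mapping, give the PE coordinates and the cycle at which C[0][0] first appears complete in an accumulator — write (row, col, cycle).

(row, col, cycle) = (0, 1, 1)

RS — PE[0][1] is where C[0][0] collects:
  cycle 0: PE[0][1] → acc 0, east 0, south 0
  cycle 1: PE[0][1] → acc 38, east 38, south 6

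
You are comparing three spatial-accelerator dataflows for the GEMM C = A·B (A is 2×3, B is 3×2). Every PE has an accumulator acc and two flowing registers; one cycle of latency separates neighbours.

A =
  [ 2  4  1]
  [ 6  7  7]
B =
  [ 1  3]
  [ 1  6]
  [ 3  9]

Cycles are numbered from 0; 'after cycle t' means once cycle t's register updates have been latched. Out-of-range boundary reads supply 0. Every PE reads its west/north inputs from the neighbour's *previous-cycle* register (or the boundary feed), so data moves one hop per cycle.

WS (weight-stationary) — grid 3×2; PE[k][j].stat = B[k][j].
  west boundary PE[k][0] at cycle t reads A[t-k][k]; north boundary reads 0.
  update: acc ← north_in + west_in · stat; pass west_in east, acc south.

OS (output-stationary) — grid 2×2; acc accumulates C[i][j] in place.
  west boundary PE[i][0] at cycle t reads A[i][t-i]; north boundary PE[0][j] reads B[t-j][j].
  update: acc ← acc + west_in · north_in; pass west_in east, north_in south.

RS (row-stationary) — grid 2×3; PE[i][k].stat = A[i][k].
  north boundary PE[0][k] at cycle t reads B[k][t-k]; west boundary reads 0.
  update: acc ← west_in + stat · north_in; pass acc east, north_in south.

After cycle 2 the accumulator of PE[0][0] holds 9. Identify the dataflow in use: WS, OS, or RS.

dataflow = OS

— WS: 3×2; PE[0][0] trace:
  [0] (0,0) acc=2 (h:2 v:2)
  [1] (0,0) acc=6 (h:6 v:6)
  [2] (0,0) acc=0 (h:0 v:0)
— OS: 2×2; PE[0][0] trace:
  [0] (0,0) acc=2 (h:2 v:1)
  [1] (0,0) acc=6 (h:4 v:1)
  [2] (0,0) acc=9 (h:1 v:3)
— RS: 2×3; PE[0][0] trace:
  [0] (0,0) acc=2 (h:2 v:1)
  [1] (0,0) acc=6 (h:6 v:3)
  [2] (0,0) acc=0 (h:0 v:0)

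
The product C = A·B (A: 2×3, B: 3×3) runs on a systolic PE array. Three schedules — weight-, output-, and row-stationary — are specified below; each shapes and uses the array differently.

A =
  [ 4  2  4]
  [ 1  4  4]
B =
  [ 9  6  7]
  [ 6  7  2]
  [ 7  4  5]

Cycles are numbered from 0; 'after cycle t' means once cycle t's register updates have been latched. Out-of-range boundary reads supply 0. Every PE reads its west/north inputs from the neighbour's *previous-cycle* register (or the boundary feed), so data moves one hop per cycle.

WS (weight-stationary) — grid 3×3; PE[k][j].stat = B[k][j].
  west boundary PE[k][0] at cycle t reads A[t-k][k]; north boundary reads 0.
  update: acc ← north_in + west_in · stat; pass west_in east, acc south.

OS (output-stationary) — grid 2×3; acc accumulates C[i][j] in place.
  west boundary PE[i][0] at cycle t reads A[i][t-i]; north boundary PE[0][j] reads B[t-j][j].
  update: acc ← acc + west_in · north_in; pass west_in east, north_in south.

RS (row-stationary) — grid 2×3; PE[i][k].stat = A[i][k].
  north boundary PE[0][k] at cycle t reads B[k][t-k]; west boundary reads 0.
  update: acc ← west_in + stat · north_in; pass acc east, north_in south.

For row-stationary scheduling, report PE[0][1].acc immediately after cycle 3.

RS on a 2×3 grid — tracing PE[0][1] and its feeders:
  c0 r0c0: 36 / 36 / 9
  c0 r0c1: 0 / 0 / 0
  c1 r0c0: 24 / 24 / 6
  c1 r0c1: 48 / 48 / 6
  c2 r0c0: 28 / 28 / 7
  c2 r0c1: 38 / 38 / 7
  c3 r0c0: 0 / 0 / 0
  c3 r0c1: 32 / 32 / 2

PE[0][1].acc = 32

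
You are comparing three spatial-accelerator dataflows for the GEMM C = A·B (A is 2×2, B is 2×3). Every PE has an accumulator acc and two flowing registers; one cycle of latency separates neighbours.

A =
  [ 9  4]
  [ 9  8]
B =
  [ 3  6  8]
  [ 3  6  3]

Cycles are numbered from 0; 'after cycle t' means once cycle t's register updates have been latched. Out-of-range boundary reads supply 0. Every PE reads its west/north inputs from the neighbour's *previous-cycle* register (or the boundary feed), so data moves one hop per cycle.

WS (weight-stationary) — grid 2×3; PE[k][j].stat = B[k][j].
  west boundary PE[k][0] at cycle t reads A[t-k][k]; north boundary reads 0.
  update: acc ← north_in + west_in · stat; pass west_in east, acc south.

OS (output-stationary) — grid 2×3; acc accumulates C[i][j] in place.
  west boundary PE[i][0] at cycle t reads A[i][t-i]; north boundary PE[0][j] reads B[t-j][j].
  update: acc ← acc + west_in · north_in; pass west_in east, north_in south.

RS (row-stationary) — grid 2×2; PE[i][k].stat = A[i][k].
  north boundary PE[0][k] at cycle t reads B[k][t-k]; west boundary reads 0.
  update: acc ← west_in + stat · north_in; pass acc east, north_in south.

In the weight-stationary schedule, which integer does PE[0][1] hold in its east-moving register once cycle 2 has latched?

WS on a 2×3 grid — tracing PE[0][1] and its feeders:
  c0 r0c0: 27 / 9 / 27
  c0 r0c1: 0 / 0 / 0
  c1 r0c0: 27 / 9 / 27
  c1 r0c1: 54 / 9 / 54
  c2 r0c0: 0 / 0 / 0
  c2 r0c1: 54 / 9 / 54

register = 9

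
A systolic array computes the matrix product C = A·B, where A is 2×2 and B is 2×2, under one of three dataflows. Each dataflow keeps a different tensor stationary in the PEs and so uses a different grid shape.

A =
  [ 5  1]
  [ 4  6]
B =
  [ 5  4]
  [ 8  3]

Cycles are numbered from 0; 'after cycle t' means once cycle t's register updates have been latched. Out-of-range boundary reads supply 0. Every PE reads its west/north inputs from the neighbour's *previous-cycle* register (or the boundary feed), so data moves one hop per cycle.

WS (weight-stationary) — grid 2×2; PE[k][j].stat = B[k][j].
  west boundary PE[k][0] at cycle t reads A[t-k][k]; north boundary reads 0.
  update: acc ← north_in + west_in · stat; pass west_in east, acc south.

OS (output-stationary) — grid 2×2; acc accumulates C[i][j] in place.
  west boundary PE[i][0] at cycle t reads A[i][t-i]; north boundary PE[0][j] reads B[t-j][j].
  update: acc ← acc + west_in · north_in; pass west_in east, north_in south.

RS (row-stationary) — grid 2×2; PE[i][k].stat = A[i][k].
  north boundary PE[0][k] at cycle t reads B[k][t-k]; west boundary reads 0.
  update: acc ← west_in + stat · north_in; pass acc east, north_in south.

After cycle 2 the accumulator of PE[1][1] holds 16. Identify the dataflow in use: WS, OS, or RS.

— WS: 2×2; PE[1][1] trace:
  after 0 — PE[1][1] acc=0, pass-E 0, pass-S 0
  after 1 — PE[1][1] acc=0, pass-E 0, pass-S 0
  after 2 — PE[1][1] acc=23, pass-E 1, pass-S 23
— OS: 2×2; PE[1][1] trace:
  after 0 — PE[1][1] acc=0, pass-E 0, pass-S 0
  after 1 — PE[1][1] acc=0, pass-E 0, pass-S 0
  after 2 — PE[1][1] acc=16, pass-E 4, pass-S 4
— RS: 2×2; PE[1][1] trace:
  after 0 — PE[1][1] acc=0, pass-E 0, pass-S 0
  after 1 — PE[1][1] acc=0, pass-E 0, pass-S 0
  after 2 — PE[1][1] acc=68, pass-E 68, pass-S 8

dataflow = OS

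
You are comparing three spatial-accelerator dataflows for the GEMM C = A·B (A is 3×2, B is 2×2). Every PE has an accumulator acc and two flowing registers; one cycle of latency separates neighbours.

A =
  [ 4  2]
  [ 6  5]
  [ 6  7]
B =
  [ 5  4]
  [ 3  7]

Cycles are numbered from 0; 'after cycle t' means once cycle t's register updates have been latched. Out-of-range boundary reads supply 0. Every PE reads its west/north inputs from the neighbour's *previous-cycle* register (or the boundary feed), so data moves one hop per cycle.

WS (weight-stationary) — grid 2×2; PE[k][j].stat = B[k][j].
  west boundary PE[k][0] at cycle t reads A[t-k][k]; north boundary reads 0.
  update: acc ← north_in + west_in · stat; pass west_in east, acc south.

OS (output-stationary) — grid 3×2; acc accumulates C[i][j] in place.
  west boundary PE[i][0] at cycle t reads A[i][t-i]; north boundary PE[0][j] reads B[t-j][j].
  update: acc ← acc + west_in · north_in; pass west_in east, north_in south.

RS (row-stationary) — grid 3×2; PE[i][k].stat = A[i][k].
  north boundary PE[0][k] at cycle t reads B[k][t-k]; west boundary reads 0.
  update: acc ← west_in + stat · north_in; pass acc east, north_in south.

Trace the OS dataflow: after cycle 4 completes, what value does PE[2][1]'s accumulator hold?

OS on a 3×2 grid — tracing PE[2][1] and its feeders:
  cycle 0: PE[1][1] → acc 0, east 0, south 0
  cycle 0: PE[2][0] → acc 0, east 0, south 0
  cycle 0: PE[2][1] → acc 0, east 0, south 0
  cycle 1: PE[1][1] → acc 0, east 0, south 0
  cycle 1: PE[2][0] → acc 0, east 0, south 0
  cycle 1: PE[2][1] → acc 0, east 0, south 0
  cycle 2: PE[1][1] → acc 24, east 6, south 4
  cycle 2: PE[2][0] → acc 30, east 6, south 5
  cycle 2: PE[2][1] → acc 0, east 0, south 0
  cycle 3: PE[1][1] → acc 59, east 5, south 7
  cycle 3: PE[2][0] → acc 51, east 7, south 3
  cycle 3: PE[2][1] → acc 24, east 6, south 4
  cycle 4: PE[1][1] → acc 59, east 0, south 0
  cycle 4: PE[2][0] → acc 51, east 0, south 0
  cycle 4: PE[2][1] → acc 73, east 7, south 7

PE[2][1].acc = 73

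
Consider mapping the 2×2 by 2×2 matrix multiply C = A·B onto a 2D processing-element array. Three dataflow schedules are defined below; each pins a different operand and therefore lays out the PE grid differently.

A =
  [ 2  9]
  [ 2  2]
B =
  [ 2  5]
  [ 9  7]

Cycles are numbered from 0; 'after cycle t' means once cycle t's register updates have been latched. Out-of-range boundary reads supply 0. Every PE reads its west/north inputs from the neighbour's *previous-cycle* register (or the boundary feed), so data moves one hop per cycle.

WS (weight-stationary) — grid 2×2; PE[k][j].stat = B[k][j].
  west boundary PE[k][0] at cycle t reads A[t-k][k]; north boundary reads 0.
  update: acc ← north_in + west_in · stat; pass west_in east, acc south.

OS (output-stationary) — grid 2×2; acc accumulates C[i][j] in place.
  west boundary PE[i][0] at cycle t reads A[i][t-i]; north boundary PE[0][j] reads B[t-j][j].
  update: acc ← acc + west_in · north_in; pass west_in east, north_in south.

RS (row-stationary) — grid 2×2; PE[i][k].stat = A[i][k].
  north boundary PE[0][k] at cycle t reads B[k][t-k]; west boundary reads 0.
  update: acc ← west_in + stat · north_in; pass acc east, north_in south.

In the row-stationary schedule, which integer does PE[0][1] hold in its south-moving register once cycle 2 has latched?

register = 7

Tracing RS — 2×2 array, target PE[0][1]:
  step 0 · PE0,0: acc=4; fwd→4 fwd↓2
  step 0 · PE0,1: acc=0; fwd→0 fwd↓0
  step 1 · PE0,0: acc=10; fwd→10 fwd↓5
  step 1 · PE0,1: acc=85; fwd→85 fwd↓9
  step 2 · PE0,0: acc=0; fwd→0 fwd↓0
  step 2 · PE0,1: acc=73; fwd→73 fwd↓7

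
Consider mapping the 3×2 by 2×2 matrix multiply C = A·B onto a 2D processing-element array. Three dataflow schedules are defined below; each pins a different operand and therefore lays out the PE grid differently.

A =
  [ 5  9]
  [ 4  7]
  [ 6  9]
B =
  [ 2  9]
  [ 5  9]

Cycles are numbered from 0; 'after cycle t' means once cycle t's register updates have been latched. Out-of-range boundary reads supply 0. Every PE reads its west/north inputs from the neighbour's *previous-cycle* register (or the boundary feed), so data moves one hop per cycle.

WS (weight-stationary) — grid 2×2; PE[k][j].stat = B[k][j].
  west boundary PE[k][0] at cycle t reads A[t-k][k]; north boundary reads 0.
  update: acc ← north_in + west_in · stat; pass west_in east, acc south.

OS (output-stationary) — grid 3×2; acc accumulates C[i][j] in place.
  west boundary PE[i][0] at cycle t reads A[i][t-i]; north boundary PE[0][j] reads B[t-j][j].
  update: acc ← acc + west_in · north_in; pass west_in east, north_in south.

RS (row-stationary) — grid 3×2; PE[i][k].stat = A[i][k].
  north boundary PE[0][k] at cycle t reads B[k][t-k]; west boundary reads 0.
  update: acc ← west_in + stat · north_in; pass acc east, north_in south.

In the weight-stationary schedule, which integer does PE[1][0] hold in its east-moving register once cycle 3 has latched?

register = 9

Tracing WS — 2×2 array, target PE[1][0]:
  after 0 — PE[0][0] acc=10, pass-E 5, pass-S 10
  after 0 — PE[1][0] acc=0, pass-E 0, pass-S 0
  after 1 — PE[0][0] acc=8, pass-E 4, pass-S 8
  after 1 — PE[1][0] acc=55, pass-E 9, pass-S 55
  after 2 — PE[0][0] acc=12, pass-E 6, pass-S 12
  after 2 — PE[1][0] acc=43, pass-E 7, pass-S 43
  after 3 — PE[0][0] acc=0, pass-E 0, pass-S 0
  after 3 — PE[1][0] acc=57, pass-E 9, pass-S 57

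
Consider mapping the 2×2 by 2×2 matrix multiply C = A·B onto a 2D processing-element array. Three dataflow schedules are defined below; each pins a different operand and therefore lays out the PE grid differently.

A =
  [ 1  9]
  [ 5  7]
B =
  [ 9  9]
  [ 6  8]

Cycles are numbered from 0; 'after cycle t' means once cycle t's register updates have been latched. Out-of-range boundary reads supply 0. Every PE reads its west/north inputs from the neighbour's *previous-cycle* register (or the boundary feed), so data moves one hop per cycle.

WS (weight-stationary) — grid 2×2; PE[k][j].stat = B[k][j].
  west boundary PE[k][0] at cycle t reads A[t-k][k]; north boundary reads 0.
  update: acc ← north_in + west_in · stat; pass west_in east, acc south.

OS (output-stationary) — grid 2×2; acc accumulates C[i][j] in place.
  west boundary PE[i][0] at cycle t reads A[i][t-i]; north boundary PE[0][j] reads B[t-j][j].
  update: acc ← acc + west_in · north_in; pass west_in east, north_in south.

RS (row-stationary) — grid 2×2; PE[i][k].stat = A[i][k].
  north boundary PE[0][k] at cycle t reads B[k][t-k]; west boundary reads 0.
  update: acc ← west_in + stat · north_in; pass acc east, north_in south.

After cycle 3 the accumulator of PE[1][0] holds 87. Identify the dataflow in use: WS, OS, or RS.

dataflow = OS

WS (2×2 grid), PE[1][0]:
  after 0 — PE[1][0] acc=0, pass-E 0, pass-S 0
  after 1 — PE[1][0] acc=63, pass-E 9, pass-S 63
  after 2 — PE[1][0] acc=87, pass-E 7, pass-S 87
  after 3 — PE[1][0] acc=0, pass-E 0, pass-S 0
OS (2×2 grid), PE[1][0]:
  after 0 — PE[1][0] acc=0, pass-E 0, pass-S 0
  after 1 — PE[1][0] acc=45, pass-E 5, pass-S 9
  after 2 — PE[1][0] acc=87, pass-E 7, pass-S 6
  after 3 — PE[1][0] acc=87, pass-E 0, pass-S 0
RS (2×2 grid), PE[1][0]:
  after 0 — PE[1][0] acc=0, pass-E 0, pass-S 0
  after 1 — PE[1][0] acc=45, pass-E 45, pass-S 9
  after 2 — PE[1][0] acc=45, pass-E 45, pass-S 9
  after 3 — PE[1][0] acc=0, pass-E 0, pass-S 0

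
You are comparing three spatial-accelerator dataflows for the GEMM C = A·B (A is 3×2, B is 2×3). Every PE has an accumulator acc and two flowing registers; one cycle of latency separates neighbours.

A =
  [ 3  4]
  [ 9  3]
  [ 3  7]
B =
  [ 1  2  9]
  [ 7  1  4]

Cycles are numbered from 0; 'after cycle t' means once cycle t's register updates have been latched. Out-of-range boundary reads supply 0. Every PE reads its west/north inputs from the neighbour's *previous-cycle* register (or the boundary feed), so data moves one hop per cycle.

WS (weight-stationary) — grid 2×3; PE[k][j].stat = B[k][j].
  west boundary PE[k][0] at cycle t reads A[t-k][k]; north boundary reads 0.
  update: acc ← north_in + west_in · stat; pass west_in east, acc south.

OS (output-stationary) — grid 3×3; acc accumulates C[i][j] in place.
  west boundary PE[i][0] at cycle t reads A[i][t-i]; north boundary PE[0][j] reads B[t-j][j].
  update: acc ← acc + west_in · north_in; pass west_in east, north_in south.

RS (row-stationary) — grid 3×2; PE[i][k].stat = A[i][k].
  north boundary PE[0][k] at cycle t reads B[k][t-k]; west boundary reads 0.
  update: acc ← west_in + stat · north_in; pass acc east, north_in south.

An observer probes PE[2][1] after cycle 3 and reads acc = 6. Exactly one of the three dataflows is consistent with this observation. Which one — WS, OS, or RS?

— WS: 2×3 array has no PE[2][1].
— OS: 3×3; PE[2][1] trace:
  0: (2,1).acc=0  regs=<0,0>
  1: (2,1).acc=0  regs=<0,0>
  2: (2,1).acc=0  regs=<0,0>
  3: (2,1).acc=6  regs=<3,2>
— RS: 3×2; PE[2][1] trace:
  0: (2,1).acc=0  regs=<0,0>
  1: (2,1).acc=0  regs=<0,0>
  2: (2,1).acc=0  regs=<0,0>
  3: (2,1).acc=52  regs=<52,7>

dataflow = OS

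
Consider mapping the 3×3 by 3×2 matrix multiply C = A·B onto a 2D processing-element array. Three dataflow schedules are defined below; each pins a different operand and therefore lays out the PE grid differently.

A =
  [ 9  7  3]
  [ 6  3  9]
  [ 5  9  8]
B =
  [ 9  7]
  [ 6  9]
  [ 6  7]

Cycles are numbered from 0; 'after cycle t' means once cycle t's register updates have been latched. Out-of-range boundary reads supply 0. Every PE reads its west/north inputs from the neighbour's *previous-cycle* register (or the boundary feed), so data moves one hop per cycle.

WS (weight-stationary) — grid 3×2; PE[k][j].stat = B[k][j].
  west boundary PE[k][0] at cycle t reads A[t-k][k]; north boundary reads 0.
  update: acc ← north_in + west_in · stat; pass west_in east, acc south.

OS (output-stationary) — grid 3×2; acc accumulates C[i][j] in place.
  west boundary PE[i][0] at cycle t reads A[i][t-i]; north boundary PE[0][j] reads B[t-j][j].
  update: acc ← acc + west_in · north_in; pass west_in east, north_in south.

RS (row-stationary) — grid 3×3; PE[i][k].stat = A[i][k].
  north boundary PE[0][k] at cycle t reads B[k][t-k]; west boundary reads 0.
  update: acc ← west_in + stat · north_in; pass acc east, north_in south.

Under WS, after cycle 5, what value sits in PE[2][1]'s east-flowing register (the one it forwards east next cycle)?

register = 8

WS 3×2: PE[2][1] cycle-by-cycle (with neighbour feeds):
  after 0 — PE[1][1] acc=0, pass-E 0, pass-S 0
  after 0 — PE[2][0] acc=0, pass-E 0, pass-S 0
  after 0 — PE[2][1] acc=0, pass-E 0, pass-S 0
  after 1 — PE[1][1] acc=0, pass-E 0, pass-S 0
  after 1 — PE[2][0] acc=0, pass-E 0, pass-S 0
  after 1 — PE[2][1] acc=0, pass-E 0, pass-S 0
  after 2 — PE[1][1] acc=126, pass-E 7, pass-S 126
  after 2 — PE[2][0] acc=141, pass-E 3, pass-S 141
  after 2 — PE[2][1] acc=0, pass-E 0, pass-S 0
  after 3 — PE[1][1] acc=69, pass-E 3, pass-S 69
  after 3 — PE[2][0] acc=126, pass-E 9, pass-S 126
  after 3 — PE[2][1] acc=147, pass-E 3, pass-S 147
  after 4 — PE[1][1] acc=116, pass-E 9, pass-S 116
  after 4 — PE[2][0] acc=147, pass-E 8, pass-S 147
  after 4 — PE[2][1] acc=132, pass-E 9, pass-S 132
  after 5 — PE[1][1] acc=0, pass-E 0, pass-S 0
  after 5 — PE[2][0] acc=0, pass-E 0, pass-S 0
  after 5 — PE[2][1] acc=172, pass-E 8, pass-S 172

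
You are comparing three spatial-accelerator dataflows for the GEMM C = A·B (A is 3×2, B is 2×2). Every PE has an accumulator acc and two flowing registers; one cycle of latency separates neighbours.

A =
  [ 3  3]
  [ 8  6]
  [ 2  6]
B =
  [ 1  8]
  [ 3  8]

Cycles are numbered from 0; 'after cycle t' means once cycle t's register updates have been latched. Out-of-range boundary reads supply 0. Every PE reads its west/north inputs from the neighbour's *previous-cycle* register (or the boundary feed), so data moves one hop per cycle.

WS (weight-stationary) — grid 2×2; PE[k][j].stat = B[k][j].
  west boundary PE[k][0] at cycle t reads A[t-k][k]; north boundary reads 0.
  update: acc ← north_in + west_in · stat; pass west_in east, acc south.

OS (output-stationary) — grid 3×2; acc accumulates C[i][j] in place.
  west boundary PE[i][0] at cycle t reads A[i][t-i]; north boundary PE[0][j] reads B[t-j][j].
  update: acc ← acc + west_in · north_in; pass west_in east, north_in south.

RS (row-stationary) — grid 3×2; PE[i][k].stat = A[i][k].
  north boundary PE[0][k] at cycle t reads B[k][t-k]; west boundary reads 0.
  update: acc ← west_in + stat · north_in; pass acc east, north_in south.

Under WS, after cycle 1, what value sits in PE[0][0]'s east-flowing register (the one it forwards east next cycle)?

register = 8

WS (2×2). Following PE[0][0] plus its west/north inputs:
  t=0 PE[0][0]: acc=3 h=3 v=3
  t=1 PE[0][0]: acc=8 h=8 v=8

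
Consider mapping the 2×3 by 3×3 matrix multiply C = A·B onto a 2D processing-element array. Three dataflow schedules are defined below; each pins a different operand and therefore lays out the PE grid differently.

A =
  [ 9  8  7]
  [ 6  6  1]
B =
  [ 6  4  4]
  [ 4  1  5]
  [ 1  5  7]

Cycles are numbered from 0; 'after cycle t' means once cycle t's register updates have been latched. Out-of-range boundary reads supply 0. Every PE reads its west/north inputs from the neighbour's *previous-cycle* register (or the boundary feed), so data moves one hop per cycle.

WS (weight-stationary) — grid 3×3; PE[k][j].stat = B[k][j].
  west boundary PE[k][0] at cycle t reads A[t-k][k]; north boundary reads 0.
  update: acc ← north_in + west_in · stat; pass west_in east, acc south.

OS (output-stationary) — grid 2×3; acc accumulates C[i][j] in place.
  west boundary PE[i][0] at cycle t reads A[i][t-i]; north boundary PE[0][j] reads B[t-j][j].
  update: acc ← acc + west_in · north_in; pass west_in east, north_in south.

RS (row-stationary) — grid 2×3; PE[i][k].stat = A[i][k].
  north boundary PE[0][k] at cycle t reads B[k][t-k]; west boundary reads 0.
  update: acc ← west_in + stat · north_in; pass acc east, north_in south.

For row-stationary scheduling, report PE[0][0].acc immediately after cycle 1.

PE[0][0].acc = 36

RS 2×3: PE[0][0] cycle-by-cycle (with neighbour feeds):
  after 0 — PE[0][0] acc=54, pass-E 54, pass-S 6
  after 1 — PE[0][0] acc=36, pass-E 36, pass-S 4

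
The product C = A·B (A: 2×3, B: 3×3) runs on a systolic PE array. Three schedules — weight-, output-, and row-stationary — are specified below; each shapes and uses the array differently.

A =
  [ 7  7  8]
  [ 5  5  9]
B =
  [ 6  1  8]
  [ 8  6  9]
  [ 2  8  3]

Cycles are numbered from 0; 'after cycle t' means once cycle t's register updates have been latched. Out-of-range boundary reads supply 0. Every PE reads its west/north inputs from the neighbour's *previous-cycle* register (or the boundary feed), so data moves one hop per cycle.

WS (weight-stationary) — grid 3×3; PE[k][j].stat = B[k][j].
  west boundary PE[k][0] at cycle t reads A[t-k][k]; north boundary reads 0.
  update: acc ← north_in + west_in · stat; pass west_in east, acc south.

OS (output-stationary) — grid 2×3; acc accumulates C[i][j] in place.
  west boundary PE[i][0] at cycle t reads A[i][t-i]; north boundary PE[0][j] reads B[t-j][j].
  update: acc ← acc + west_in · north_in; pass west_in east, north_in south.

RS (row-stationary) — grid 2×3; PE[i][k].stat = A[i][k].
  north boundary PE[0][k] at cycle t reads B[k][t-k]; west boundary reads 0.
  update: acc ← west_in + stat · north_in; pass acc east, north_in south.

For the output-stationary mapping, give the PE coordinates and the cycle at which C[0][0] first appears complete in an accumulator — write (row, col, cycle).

Under OS, C[0][0] lands at PE[0][0]:
  @0  [0,0]  acc 42  |  →7  ↓6
  @1  [0,0]  acc 98  |  →7  ↓8
  @2  [0,0]  acc 114  |  →8  ↓2

(row, col, cycle) = (0, 0, 2)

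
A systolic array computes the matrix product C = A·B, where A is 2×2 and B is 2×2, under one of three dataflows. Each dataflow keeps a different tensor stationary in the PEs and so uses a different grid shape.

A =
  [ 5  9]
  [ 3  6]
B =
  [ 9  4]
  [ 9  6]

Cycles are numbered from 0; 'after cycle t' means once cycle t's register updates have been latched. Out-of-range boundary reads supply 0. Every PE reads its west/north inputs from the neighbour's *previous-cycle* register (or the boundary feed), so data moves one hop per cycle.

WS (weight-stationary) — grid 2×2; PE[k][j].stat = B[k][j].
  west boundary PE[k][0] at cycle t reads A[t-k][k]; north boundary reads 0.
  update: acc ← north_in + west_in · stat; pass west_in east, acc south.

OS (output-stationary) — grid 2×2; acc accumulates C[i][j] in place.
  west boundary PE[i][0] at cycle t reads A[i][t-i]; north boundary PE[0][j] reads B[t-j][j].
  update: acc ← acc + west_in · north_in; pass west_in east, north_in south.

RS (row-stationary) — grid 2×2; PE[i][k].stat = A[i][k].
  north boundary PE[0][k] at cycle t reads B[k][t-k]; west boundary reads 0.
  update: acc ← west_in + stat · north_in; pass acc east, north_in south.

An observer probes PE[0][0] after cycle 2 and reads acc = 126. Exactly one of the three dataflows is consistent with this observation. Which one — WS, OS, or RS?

dataflow = OS

— WS: 2×2; PE[0][0] trace:
  after 0 — PE[0][0] acc=45, pass-E 5, pass-S 45
  after 1 — PE[0][0] acc=27, pass-E 3, pass-S 27
  after 2 — PE[0][0] acc=0, pass-E 0, pass-S 0
— OS: 2×2; PE[0][0] trace:
  after 0 — PE[0][0] acc=45, pass-E 5, pass-S 9
  after 1 — PE[0][0] acc=126, pass-E 9, pass-S 9
  after 2 — PE[0][0] acc=126, pass-E 0, pass-S 0
— RS: 2×2; PE[0][0] trace:
  after 0 — PE[0][0] acc=45, pass-E 45, pass-S 9
  after 1 — PE[0][0] acc=20, pass-E 20, pass-S 4
  after 2 — PE[0][0] acc=0, pass-E 0, pass-S 0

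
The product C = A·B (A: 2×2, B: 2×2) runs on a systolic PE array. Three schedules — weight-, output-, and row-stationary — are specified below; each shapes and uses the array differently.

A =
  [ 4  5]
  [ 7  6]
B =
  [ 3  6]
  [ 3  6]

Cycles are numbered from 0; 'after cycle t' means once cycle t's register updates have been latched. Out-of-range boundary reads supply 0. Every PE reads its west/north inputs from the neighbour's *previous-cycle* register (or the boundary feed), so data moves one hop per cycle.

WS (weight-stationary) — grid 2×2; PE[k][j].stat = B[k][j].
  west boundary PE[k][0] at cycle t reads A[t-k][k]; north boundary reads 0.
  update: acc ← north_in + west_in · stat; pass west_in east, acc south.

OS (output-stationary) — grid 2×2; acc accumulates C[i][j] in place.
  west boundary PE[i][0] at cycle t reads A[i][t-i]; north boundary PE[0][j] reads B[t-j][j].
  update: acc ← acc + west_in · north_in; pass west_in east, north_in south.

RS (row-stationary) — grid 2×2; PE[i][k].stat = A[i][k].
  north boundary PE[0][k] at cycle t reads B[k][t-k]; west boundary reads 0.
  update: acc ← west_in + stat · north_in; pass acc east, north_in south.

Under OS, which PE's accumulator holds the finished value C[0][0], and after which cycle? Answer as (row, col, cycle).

Under OS, C[0][0] lands at PE[0][0]:
  c0 r0c0: 12 / 4 / 3
  c1 r0c0: 27 / 5 / 3

(row, col, cycle) = (0, 0, 1)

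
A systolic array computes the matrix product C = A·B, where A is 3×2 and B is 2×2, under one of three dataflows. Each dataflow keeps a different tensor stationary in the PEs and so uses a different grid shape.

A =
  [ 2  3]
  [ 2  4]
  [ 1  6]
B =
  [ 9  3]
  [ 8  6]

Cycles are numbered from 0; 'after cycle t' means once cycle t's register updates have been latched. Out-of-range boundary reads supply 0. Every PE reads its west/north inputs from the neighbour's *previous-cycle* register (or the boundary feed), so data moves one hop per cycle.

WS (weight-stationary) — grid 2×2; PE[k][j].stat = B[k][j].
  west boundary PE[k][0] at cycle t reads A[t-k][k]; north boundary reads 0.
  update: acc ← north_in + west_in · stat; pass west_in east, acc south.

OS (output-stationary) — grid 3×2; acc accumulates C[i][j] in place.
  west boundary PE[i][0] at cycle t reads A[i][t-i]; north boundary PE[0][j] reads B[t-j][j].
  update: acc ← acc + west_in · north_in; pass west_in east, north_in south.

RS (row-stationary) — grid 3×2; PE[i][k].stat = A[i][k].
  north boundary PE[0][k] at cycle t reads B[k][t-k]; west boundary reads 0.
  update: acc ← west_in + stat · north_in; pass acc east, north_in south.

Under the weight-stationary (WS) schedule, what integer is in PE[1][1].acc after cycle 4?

WS (2×2). Following PE[1][1] plus its west/north inputs:
  step 0 · PE0,1: acc=0; fwd→0 fwd↓0
  step 0 · PE1,0: acc=0; fwd→0 fwd↓0
  step 0 · PE1,1: acc=0; fwd→0 fwd↓0
  step 1 · PE0,1: acc=6; fwd→2 fwd↓6
  step 1 · PE1,0: acc=42; fwd→3 fwd↓42
  step 1 · PE1,1: acc=0; fwd→0 fwd↓0
  step 2 · PE0,1: acc=6; fwd→2 fwd↓6
  step 2 · PE1,0: acc=50; fwd→4 fwd↓50
  step 2 · PE1,1: acc=24; fwd→3 fwd↓24
  step 3 · PE0,1: acc=3; fwd→1 fwd↓3
  step 3 · PE1,0: acc=57; fwd→6 fwd↓57
  step 3 · PE1,1: acc=30; fwd→4 fwd↓30
  step 4 · PE0,1: acc=0; fwd→0 fwd↓0
  step 4 · PE1,0: acc=0; fwd→0 fwd↓0
  step 4 · PE1,1: acc=39; fwd→6 fwd↓39

PE[1][1].acc = 39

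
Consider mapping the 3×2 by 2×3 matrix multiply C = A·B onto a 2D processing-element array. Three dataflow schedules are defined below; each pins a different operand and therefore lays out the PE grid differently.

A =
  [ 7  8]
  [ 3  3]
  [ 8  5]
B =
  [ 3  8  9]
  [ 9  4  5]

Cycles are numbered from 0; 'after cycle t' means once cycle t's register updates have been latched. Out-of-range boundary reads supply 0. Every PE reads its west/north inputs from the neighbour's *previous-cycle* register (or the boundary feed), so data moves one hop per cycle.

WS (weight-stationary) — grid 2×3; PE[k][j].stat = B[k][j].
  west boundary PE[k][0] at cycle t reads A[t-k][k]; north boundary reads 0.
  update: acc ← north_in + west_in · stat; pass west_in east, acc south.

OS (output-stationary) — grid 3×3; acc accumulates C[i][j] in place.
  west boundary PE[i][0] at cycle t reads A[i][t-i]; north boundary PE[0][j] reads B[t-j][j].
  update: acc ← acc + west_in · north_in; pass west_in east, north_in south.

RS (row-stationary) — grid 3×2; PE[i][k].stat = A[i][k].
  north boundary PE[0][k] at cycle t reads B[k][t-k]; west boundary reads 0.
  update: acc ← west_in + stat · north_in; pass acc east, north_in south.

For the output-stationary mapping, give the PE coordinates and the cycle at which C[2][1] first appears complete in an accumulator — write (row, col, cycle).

(row, col, cycle) = (2, 1, 4)

OS — PE[2][1] is where C[2][1] collects:
  [0] (2,1) acc=0 (h:0 v:0)
  [1] (2,1) acc=0 (h:0 v:0)
  [2] (2,1) acc=0 (h:0 v:0)
  [3] (2,1) acc=64 (h:8 v:8)
  [4] (2,1) acc=84 (h:5 v:4)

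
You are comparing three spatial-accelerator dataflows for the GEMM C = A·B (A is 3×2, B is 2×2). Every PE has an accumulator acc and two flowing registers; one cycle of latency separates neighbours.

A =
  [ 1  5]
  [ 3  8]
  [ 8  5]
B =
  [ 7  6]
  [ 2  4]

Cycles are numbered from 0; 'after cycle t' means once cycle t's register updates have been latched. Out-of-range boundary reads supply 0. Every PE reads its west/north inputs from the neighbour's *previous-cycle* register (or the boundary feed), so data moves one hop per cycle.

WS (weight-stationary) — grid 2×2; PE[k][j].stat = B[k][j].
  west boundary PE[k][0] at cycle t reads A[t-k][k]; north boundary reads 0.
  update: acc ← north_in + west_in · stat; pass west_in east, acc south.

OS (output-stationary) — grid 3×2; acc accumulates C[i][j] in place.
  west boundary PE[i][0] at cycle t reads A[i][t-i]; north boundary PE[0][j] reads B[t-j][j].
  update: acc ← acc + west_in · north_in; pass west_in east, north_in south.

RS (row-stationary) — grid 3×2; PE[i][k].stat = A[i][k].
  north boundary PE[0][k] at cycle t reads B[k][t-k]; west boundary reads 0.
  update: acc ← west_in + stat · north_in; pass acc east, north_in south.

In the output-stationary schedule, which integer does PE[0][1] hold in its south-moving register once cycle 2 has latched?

register = 4

OS on a 3×2 grid — tracing PE[0][1] and its feeders:
  @0  [0,0]  acc 7  |  →1  ↓7
  @0  [0,1]  acc 0  |  →0  ↓0
  @1  [0,0]  acc 17  |  →5  ↓2
  @1  [0,1]  acc 6  |  →1  ↓6
  @2  [0,0]  acc 17  |  →0  ↓0
  @2  [0,1]  acc 26  |  →5  ↓4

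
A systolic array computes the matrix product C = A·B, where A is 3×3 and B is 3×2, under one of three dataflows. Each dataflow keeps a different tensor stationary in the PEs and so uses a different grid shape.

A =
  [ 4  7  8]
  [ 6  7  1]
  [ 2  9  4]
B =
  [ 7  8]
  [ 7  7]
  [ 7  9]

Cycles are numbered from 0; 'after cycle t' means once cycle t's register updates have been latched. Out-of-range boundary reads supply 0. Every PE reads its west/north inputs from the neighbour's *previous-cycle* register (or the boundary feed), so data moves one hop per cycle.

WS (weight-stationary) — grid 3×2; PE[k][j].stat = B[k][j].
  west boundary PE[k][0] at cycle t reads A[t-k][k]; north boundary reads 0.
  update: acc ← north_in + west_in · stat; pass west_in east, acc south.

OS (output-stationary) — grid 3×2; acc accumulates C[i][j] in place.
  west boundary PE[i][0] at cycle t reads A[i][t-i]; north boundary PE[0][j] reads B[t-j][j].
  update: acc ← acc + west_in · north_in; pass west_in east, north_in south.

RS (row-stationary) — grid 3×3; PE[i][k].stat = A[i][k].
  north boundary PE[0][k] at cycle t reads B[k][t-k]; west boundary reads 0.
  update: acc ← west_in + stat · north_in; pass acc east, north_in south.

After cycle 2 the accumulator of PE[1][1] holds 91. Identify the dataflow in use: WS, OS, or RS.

dataflow = RS

— WS: 3×2; PE[1][1] trace:
  cycle 0: PE[1][1] → acc 0, east 0, south 0
  cycle 1: PE[1][1] → acc 0, east 0, south 0
  cycle 2: PE[1][1] → acc 81, east 7, south 81
— OS: 3×2; PE[1][1] trace:
  cycle 0: PE[1][1] → acc 0, east 0, south 0
  cycle 1: PE[1][1] → acc 0, east 0, south 0
  cycle 2: PE[1][1] → acc 48, east 6, south 8
— RS: 3×3; PE[1][1] trace:
  cycle 0: PE[1][1] → acc 0, east 0, south 0
  cycle 1: PE[1][1] → acc 0, east 0, south 0
  cycle 2: PE[1][1] → acc 91, east 91, south 7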